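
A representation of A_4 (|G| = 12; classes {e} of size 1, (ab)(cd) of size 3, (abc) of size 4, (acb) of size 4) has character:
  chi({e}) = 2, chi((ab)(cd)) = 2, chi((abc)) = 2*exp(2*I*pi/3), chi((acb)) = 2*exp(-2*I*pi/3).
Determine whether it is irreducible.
Not irreducible (reducible): <chi, chi> = 4 > 1.

Derivation: <chi, chi> = (1/|G|) sum_C |C| * |chi(C)|^2 = (1/12)[1*|2|^2 + 3*|2|^2 + 4*|2*exp(2*I*pi/3)|^2 + 4*|2*exp(-2*I*pi/3)|^2]
  = (1/12)[(4) + (12) + (16) + (16)] = 48/12 = 4.
(Exp terms are combined using exp(i*s)*conj(exp(i*t)) = exp(i*(s-t)), and sums of them are collapsed using the identity that for every m > 1 the m distinct m-th roots of unity sum to 0, e.g. 1 + exp(2*I*pi/3) + exp(-2*I*pi/3) = 0.)
A character is irreducible iff <chi, chi> = 1, so this representation is reducible.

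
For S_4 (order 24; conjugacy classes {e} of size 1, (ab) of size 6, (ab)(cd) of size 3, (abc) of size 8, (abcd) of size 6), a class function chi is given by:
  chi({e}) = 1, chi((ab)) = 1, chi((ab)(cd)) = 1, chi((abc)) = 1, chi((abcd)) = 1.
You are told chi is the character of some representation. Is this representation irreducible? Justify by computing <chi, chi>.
Irreducible: <chi, chi> = 1.

Argument: <chi, chi> = (1/|G|) sum_C |C| * |chi(C)|^2 = (1/24)[1*|1|^2 + 6*|1|^2 + 3*|1|^2 + 8*|1|^2 + 6*|1|^2]
  = (1/24)[(1) + (6) + (3) + (8) + (6)] = 24/24 = 1.
A character is irreducible iff <chi, chi> = 1, so this representation is irreducible.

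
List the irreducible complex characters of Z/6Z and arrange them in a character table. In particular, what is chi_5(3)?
Character table of Z/6Z (irreps indexed chi_0,...,chi_5 with chi_k(m) = zeta_6^(k*m), zeta_6 = exp(2*pi*i/6)):
  irrep \ class  {0} (size 1)  {1} (size 1)    {2} (size 1)    {3} (size 1)  {4} (size 1)    {5} (size 1)  
  chi_0          1             1               1               1             1               1             
  chi_1          1             exp(I*pi/3)     exp(2*I*pi/3)   -1            exp(-2*I*pi/3)  exp(-I*pi/3)  
  chi_2          1             exp(2*I*pi/3)   exp(-2*I*pi/3)  1             exp(2*I*pi/3)   exp(-2*I*pi/3)
  chi_3          1             -1              1               -1            1               -1            
  chi_4          1             exp(-2*I*pi/3)  exp(2*I*pi/3)   1             exp(-2*I*pi/3)  exp(2*I*pi/3) 
  chi_5          1             exp(-I*pi/3)    exp(-2*I*pi/3)  -1            exp(2*I*pi/3)   exp(I*pi/3)   

Spot check: chi_5(3) = zeta_6^(5*3) = zeta_6^15 = -1.

Justification: Z/6Z is abelian, so all 6 irreducible complex representations are 1-dimensional. They are given by chi_k(m) = zeta_6^(k*m) for k = 0,...,5. Row orthogonality: sum_m chi_k(m) conj(chi_l(m)) = 6 * [k = l].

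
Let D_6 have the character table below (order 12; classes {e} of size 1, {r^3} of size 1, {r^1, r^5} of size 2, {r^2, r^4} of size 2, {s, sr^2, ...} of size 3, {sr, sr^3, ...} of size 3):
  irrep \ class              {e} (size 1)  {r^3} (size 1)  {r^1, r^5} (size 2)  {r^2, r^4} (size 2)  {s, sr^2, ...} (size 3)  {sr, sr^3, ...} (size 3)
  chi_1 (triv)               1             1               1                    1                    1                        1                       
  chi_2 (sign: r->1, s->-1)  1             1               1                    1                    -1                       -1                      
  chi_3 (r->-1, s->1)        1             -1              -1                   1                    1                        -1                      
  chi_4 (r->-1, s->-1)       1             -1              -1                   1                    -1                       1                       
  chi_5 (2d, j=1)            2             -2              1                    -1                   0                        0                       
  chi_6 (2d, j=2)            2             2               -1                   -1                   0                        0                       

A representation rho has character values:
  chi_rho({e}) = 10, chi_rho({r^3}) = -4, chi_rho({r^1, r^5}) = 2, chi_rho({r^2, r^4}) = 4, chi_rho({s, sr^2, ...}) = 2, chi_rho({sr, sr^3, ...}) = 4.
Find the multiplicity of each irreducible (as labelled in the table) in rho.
Multiplicities: chi_1: 3, chi_2: 0, chi_3: 1, chi_4: 2, chi_5: 2, chi_6: 0.

Reasoning: Use <chi_rho, chi> = (1/|G|) sum_C |C| * chi_rho(C) * conj(chi(C)) with |G| = 12 for each irreducible chi in the table:
  <chi_rho, chi_1> = (1/12)[1*(10)*conj(1) + 1*(-4)*conj(1) + 2*(2)*conj(1) + 2*(4)*conj(1) + 3*(2)*conj(1) + 3*(4)*conj(1)]
      = (1/12)[(10) + (-4) + (4) + (8) + (6) + (12)] = 36/12 = 3
  <chi_rho, chi_2> = (1/12)[1*(10)*conj(1) + 1*(-4)*conj(1) + 2*(2)*conj(1) + 2*(4)*conj(1) + 3*(2)*conj(-1) + 3*(4)*conj(-1)]
      = (1/12)[(10) + (-4) + (4) + (8) + (-6) + (-12)] = 0/12 = 0
  <chi_rho, chi_3> = (1/12)[1*(10)*conj(1) + 1*(-4)*conj(-1) + 2*(2)*conj(-1) + 2*(4)*conj(1) + 3*(2)*conj(1) + 3*(4)*conj(-1)]
      = (1/12)[(10) + (4) + (-4) + (8) + (6) + (-12)] = 12/12 = 1
  <chi_rho, chi_4> = (1/12)[1*(10)*conj(1) + 1*(-4)*conj(-1) + 2*(2)*conj(-1) + 2*(4)*conj(1) + 3*(2)*conj(-1) + 3*(4)*conj(1)]
      = (1/12)[(10) + (4) + (-4) + (8) + (-6) + (12)] = 24/12 = 2
  <chi_rho, chi_5> = (1/12)[1*(10)*conj(2) + 1*(-4)*conj(-2) + 2*(2)*conj(1) + 2*(4)*conj(-1) + 3*(2)*conj(0) + 3*(4)*conj(0)]
      = (1/12)[(20) + (8) + (4) + (-8) + (0) + (0)] = 24/12 = 2
  <chi_rho, chi_6> = (1/12)[1*(10)*conj(2) + 1*(-4)*conj(2) + 2*(2)*conj(-1) + 2*(4)*conj(-1) + 3*(2)*conj(0) + 3*(4)*conj(0)]
      = (1/12)[(20) + (-8) + (-4) + (-8) + (0) + (0)] = 0/12 = 0
Dimension check: dim(rho) = sum (mult * dim) = 3*1 + 0*1 + 1*1 + 2*1 + 2*2 + 0*2 = 10 = chi_rho(e) = 10.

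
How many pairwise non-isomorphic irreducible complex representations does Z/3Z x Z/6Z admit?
18

Why: The number of irreducible complex representations of a finite group equals its number of conjugacy classes. Z/3Z x Z/6Z is abelian of order 18, so every element is its own conjugacy class: 18 classes, so Z/3Z x Z/6Z (order 18) has exactly 18 irreducible complex representations.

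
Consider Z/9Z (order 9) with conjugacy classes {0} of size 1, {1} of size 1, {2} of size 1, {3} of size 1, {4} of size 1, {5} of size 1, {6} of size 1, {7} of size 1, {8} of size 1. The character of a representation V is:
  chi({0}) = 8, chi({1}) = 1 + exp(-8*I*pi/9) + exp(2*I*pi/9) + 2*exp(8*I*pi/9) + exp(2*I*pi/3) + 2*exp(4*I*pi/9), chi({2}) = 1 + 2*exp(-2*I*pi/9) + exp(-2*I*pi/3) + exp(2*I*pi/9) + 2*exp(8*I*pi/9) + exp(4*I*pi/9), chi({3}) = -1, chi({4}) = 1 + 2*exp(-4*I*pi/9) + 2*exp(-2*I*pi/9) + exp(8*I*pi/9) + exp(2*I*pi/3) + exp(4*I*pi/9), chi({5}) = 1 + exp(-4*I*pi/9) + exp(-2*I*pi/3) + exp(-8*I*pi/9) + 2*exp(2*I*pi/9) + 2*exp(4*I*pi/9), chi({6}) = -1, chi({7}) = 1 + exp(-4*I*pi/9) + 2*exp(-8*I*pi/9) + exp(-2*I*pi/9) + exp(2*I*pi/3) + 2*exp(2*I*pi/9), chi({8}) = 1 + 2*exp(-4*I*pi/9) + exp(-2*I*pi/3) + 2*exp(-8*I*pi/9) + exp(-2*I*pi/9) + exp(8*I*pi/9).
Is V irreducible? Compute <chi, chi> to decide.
Not irreducible (reducible): <chi, chi> = 12 > 1.

Solution. <chi, chi> = (1/|G|) sum_C |C| * |chi(C)|^2 = (1/9)[1*|8|^2 + 1*|1 + exp(-8*I*pi/9) + exp(2*I*pi/9) + 2*exp(8*I*pi/9) + exp(2*I*pi/3) + 2*exp(4*I*pi/9)|^2 + 1*|1 + 2*exp(-2*I*pi/9) + exp(-2*I*pi/3) + exp(2*I*pi/9) + 2*exp(8*I*pi/9) + exp(4*I*pi/9)|^2 + 1*|-1|^2 + 1*|1 + 2*exp(-4*I*pi/9) + 2*exp(-2*I*pi/9) + exp(8*I*pi/9) + exp(2*I*pi/3) + exp(4*I*pi/9)|^2 + 1*|1 + exp(-4*I*pi/9) + exp(-2*I*pi/3) + exp(-8*I*pi/9) + 2*exp(2*I*pi/9) + 2*exp(4*I*pi/9)|^2 + 1*|-1|^2 + 1*|1 + exp(-4*I*pi/9) + 2*exp(-8*I*pi/9) + exp(-2*I*pi/9) + exp(2*I*pi/3) + 2*exp(2*I*pi/9)|^2 + 1*|1 + 2*exp(-4*I*pi/9) + exp(-2*I*pi/3) + 2*exp(-8*I*pi/9) + exp(-2*I*pi/9) + exp(8*I*pi/9)|^2]
  = (1/9)[(64) + (12 + 8*exp(-4*I*pi/9) + 9*exp(-2*I*pi/9) + 5*exp(-2*I*pi/3) + 4*exp(-8*I*pi/9) + 4*exp(8*I*pi/9) + 5*exp(2*I*pi/3) + 9*exp(2*I*pi/9) + 8*exp(4*I*pi/9)) + (12 + 9*exp(-4*I*pi/9) + 5*exp(-2*I*pi/3) + 8*exp(-8*I*pi/9) + 4*exp(-2*I*pi/9) + 4*exp(2*I*pi/9) + 8*exp(8*I*pi/9) + 5*exp(2*I*pi/3) + 9*exp(4*I*pi/9)) + (1) + (12 + 8*exp(-2*I*pi/9) + 5*exp(-2*I*pi/3) + 4*exp(-4*I*pi/9) + 9*exp(-8*I*pi/9) + 9*exp(8*I*pi/9) + 4*exp(4*I*pi/9) + 5*exp(2*I*pi/3) + 8*exp(2*I*pi/9)) + (12 + 8*exp(-2*I*pi/9) + 5*exp(-2*I*pi/3) + 4*exp(-4*I*pi/9) + 9*exp(-8*I*pi/9) + 9*exp(8*I*pi/9) + 4*exp(4*I*pi/9) + 5*exp(2*I*pi/3) + 8*exp(2*I*pi/9)) + (1) + (12 + 9*exp(-4*I*pi/9) + 5*exp(-2*I*pi/3) + 8*exp(-8*I*pi/9) + 4*exp(-2*I*pi/9) + 4*exp(2*I*pi/9) + 8*exp(8*I*pi/9) + 5*exp(2*I*pi/3) + 9*exp(4*I*pi/9)) + (12 + 8*exp(-4*I*pi/9) + 9*exp(-2*I*pi/9) + 5*exp(-2*I*pi/3) + 4*exp(-8*I*pi/9) + 4*exp(8*I*pi/9) + 5*exp(2*I*pi/3) + 9*exp(2*I*pi/9) + 8*exp(4*I*pi/9))] = 108/9 = 12.
(Exp terms are combined using exp(i*s)*conj(exp(i*t)) = exp(i*(s-t)), and sums of them are collapsed using the identity that for every m > 1 the m distinct m-th roots of unity sum to 0, e.g. 1 + exp(2*I*pi/3) + exp(-2*I*pi/3) = 0.)
A character is irreducible iff <chi, chi> = 1, so this representation is reducible.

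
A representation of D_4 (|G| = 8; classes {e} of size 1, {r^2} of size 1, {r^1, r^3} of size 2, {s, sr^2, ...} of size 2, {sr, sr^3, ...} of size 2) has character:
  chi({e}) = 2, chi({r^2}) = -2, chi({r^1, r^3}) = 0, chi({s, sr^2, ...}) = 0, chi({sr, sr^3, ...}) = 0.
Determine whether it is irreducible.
Irreducible: <chi, chi> = 1.

Working: <chi, chi> = (1/|G|) sum_C |C| * |chi(C)|^2 = (1/8)[1*|2|^2 + 1*|-2|^2 + 2*|0|^2 + 2*|0|^2 + 2*|0|^2]
  = (1/8)[(4) + (4) + (0) + (0) + (0)] = 8/8 = 1.
A character is irreducible iff <chi, chi> = 1, so this representation is irreducible.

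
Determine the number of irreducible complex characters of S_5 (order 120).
7

Argument: The number of irreducible complex representations of a finite group equals its number of conjugacy classes. Conjugacy classes in S_5 correspond to cycle types, i.e. partitions of 5; there are p(5) = 7 of them, so S_5 (order 120) has exactly 7 irreducible complex representations.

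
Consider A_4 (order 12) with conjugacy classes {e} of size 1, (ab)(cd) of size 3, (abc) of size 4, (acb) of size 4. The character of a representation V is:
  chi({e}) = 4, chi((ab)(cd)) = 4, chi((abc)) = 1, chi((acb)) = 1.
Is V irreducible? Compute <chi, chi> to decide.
Not irreducible (reducible): <chi, chi> = 6 > 1.

Proof sketch: <chi, chi> = (1/|G|) sum_C |C| * |chi(C)|^2 = (1/12)[1*|4|^2 + 3*|4|^2 + 4*|1|^2 + 4*|1|^2]
  = (1/12)[(16) + (48) + (4) + (4)] = 72/12 = 6.
(Exp terms are combined using exp(i*s)*conj(exp(i*t)) = exp(i*(s-t)), and sums of them are collapsed using the identity that for every m > 1 the m distinct m-th roots of unity sum to 0, e.g. 1 + exp(2*I*pi/3) + exp(-2*I*pi/3) = 0.)
A character is irreducible iff <chi, chi> = 1, so this representation is reducible.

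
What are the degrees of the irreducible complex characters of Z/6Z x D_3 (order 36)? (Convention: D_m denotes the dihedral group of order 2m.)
Dimensions: 1, 1, 1, 1, 1, 1, 1, 1, 1, 1, 1, 1, 2, 2, 2, 2, 2, 2

Working: There are 18 irreducibles (= number of conjugacy classes). Their dimensions d_i satisfy sum d_i^2 = |G| = 36: 1 + 1 + 1 + 1 + 1 + 1 + 1 + 1 + 1 + 1 + 1 + 1 + 4 + 4 + 4 + 4 + 4 + 4 = 36. (For the product with Z/6Z: each of the 6 1-dim characters of Z/6Z tensors with each irrep of D_3, giving 6 copies of each D_3-dimension.)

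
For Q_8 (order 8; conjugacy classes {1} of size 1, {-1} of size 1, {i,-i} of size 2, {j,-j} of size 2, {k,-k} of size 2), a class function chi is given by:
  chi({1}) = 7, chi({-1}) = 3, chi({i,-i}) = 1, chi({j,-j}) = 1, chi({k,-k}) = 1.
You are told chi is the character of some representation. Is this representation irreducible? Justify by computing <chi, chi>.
Not irreducible (reducible): <chi, chi> = 8 > 1.

<chi, chi> = (1/|G|) sum_C |C| * |chi(C)|^2 = (1/8)[1*|7|^2 + 1*|3|^2 + 2*|1|^2 + 2*|1|^2 + 2*|1|^2]
  = (1/8)[(49) + (9) + (2) + (2) + (2)] = 64/8 = 8.
A character is irreducible iff <chi, chi> = 1, so this representation is reducible.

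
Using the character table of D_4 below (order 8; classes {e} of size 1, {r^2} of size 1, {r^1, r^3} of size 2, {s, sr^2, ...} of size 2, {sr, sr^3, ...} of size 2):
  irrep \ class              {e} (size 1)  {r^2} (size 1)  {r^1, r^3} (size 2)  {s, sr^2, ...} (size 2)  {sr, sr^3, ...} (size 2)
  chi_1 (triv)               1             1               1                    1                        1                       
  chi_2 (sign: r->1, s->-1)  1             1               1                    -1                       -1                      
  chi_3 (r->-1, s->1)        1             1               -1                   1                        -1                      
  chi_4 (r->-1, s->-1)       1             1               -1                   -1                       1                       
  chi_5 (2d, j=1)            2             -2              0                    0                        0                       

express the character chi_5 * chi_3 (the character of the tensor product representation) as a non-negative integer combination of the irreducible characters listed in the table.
chi_5 tensor chi_3 = chi_5 (all other irreducibles have multiplicity 0).

Solution. The character of a tensor product is the pointwise product (chi_5 * chi_3)(C) = chi_5(C) * chi_3(C):
  {e}: (2)*(1), {r^2}: (-2)*(1), {r^1, r^3}: (0)*(-1), {s, sr^2, ...}: (0)*(1), {sr, sr^3, ...}: (0)*(-1)
so (chi_5 * chi_3) takes values
  {e} -> 2, {r^2} -> -2, {r^1, r^3} -> 0, {s, sr^2, ...} -> 0, {sr, sr^3, ...} -> 0.
Now take the inner product of this character with each irreducible chi from the table, <chi_5*chi_3, chi> = (1/8) sum_C |C| (chi_5*chi_3)(C) conj(chi(C)):
  <chi_5*chi_3, chi_1> = (1/8)[1*(2)*conj(1) + 1*(-2)*conj(1) + 2*(0)*conj(1) + 2*(0)*conj(1) + 2*(0)*conj(1)]
      = (1/8)[(2) + (-2) + (0) + (0) + (0)] = 0/8 = 0
  <chi_5*chi_3, chi_2> = (1/8)[1*(2)*conj(1) + 1*(-2)*conj(1) + 2*(0)*conj(1) + 2*(0)*conj(-1) + 2*(0)*conj(-1)]
      = (1/8)[(2) + (-2) + (0) + (0) + (0)] = 0/8 = 0
  <chi_5*chi_3, chi_3> = (1/8)[1*(2)*conj(1) + 1*(-2)*conj(1) + 2*(0)*conj(-1) + 2*(0)*conj(1) + 2*(0)*conj(-1)]
      = (1/8)[(2) + (-2) + (0) + (0) + (0)] = 0/8 = 0
  <chi_5*chi_3, chi_4> = (1/8)[1*(2)*conj(1) + 1*(-2)*conj(1) + 2*(0)*conj(-1) + 2*(0)*conj(-1) + 2*(0)*conj(1)]
      = (1/8)[(2) + (-2) + (0) + (0) + (0)] = 0/8 = 0
  <chi_5*chi_3, chi_5> = (1/8)[1*(2)*conj(2) + 1*(-2)*conj(-2) + 2*(0)*conj(0) + 2*(0)*conj(0) + 2*(0)*conj(0)]
      = (1/8)[(4) + (4) + (0) + (0) + (0)] = 8/8 = 1
Hence the multiplicities are chi_5: 1. Dimension check: dim(chi_5)*dim(chi_3) = 2*1 = 2 and sum (mult * dim) = 1*2 = 2.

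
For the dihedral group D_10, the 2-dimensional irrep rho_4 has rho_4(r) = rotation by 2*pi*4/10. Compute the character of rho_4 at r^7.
chi_{rho_4}(r^7) = 2*cos(2*pi*4*7/10) = -1/2 + sqrt(5)/2

Proof sketch: rho_4(r^7) is rotation by angle 2*pi*4*7/10, whose trace is 2*cos(2*pi*4*7/10) = -1/2 + sqrt(5)/2.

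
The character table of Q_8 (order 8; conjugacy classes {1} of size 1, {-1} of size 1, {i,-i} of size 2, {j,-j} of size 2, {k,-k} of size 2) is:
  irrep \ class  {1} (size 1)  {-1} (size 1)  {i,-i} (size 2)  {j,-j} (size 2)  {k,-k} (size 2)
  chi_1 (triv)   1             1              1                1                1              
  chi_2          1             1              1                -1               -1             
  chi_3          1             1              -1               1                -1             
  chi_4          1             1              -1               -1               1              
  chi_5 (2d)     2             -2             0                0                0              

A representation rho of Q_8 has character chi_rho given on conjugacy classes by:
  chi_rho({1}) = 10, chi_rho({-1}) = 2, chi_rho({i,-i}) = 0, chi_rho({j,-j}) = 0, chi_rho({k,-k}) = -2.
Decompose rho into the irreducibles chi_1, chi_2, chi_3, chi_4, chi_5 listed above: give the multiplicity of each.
Multiplicities: chi_1: 1, chi_2: 2, chi_3: 2, chi_4: 1, chi_5: 2.

Use <chi_rho, chi> = (1/|G|) sum_C |C| * chi_rho(C) * conj(chi(C)) with |G| = 8 for each irreducible chi in the table:
  <chi_rho, chi_1> = (1/8)[1*(10)*conj(1) + 1*(2)*conj(1) + 2*(0)*conj(1) + 2*(0)*conj(1) + 2*(-2)*conj(1)]
      = (1/8)[(10) + (2) + (0) + (0) + (-4)] = 8/8 = 1
  <chi_rho, chi_2> = (1/8)[1*(10)*conj(1) + 1*(2)*conj(1) + 2*(0)*conj(1) + 2*(0)*conj(-1) + 2*(-2)*conj(-1)]
      = (1/8)[(10) + (2) + (0) + (0) + (4)] = 16/8 = 2
  <chi_rho, chi_3> = (1/8)[1*(10)*conj(1) + 1*(2)*conj(1) + 2*(0)*conj(-1) + 2*(0)*conj(1) + 2*(-2)*conj(-1)]
      = (1/8)[(10) + (2) + (0) + (0) + (4)] = 16/8 = 2
  <chi_rho, chi_4> = (1/8)[1*(10)*conj(1) + 1*(2)*conj(1) + 2*(0)*conj(-1) + 2*(0)*conj(-1) + 2*(-2)*conj(1)]
      = (1/8)[(10) + (2) + (0) + (0) + (-4)] = 8/8 = 1
  <chi_rho, chi_5> = (1/8)[1*(10)*conj(2) + 1*(2)*conj(-2) + 2*(0)*conj(0) + 2*(0)*conj(0) + 2*(-2)*conj(0)]
      = (1/8)[(20) + (-4) + (0) + (0) + (0)] = 16/8 = 2
Dimension check: dim(rho) = sum (mult * dim) = 1*1 + 2*1 + 2*1 + 1*1 + 2*2 = 10 = chi_rho(e) = 10.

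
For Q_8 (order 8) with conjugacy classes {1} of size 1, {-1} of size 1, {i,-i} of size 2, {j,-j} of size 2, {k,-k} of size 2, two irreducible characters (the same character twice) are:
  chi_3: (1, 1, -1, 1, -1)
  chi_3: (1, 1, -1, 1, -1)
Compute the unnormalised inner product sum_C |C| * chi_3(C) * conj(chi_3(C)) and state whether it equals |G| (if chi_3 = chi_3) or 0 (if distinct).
Sum = 8 = |G| = 8; so <chi_3, chi_3> = 1 (norm-1 confirms irreducibility).

Reasoning: Compute term by term over conjugacy classes (|C| * chi_3(C) * conj(chi_3(C))):
  1*(1)*conj(1) + 1*(1)*conj(1) + 2*(-1)*conj(-1) + 2*(1)*conj(1) + 2*(-1)*conj(-1)
  = (1) + (1) + (2) + (2) + (2)
  = 8.
Dividing by |G| = 8 gives 8/8 = 1, matching the row-orthogonality relation <chi_3, chi_3> = [chi_3 = chi_3].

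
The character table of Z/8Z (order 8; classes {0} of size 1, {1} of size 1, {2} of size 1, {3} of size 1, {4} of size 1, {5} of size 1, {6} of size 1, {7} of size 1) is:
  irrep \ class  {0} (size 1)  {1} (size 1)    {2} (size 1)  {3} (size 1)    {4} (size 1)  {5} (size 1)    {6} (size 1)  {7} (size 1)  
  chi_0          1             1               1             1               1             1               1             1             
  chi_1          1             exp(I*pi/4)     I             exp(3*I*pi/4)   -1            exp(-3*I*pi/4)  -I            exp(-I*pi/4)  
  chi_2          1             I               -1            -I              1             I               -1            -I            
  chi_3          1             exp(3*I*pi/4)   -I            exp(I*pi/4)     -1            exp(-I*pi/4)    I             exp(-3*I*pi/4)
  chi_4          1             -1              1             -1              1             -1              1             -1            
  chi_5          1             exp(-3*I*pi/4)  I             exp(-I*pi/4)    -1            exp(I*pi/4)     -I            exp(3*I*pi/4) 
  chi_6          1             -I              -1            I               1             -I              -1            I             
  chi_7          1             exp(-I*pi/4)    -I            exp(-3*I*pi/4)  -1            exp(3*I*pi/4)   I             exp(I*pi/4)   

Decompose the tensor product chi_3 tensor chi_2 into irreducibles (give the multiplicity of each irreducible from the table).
chi_3 tensor chi_2 = chi_5 (all other irreducibles have multiplicity 0).

Solution. The character of a tensor product is the pointwise product (chi_3 * chi_2)(C) = chi_3(C) * chi_2(C):
  {0}: (1)*(1), {1}: (exp(3*I*pi/4))*(I), {2}: (-I)*(-1), {3}: (exp(I*pi/4))*(-I), {4}: (-1)*(1), {5}: (exp(-I*pi/4))*(I), {6}: (I)*(-1), {7}: (exp(-3*I*pi/4))*(-I)
so (chi_3 * chi_2) takes values
  {0} -> 1, {1} -> exp(-3*I*pi/4), {2} -> I, {3} -> -exp(3*I*pi/4), {4} -> -1, {5} -> exp(I*pi/4), {6} -> -I, {7} -> -exp(-I*pi/4).
Now take the inner product of this character with each irreducible chi from the table, <chi_3*chi_2, chi> = (1/8) sum_C |C| (chi_3*chi_2)(C) conj(chi(C)):
  <chi_3*chi_2, chi_0> = (1/8)[1*(1)*conj(1) + 1*(exp(-3*I*pi/4))*conj(1) + 1*(I)*conj(1) + 1*(-exp(3*I*pi/4))*conj(1) + 1*(-1)*conj(1) + 1*(exp(I*pi/4))*conj(1) + 1*(-I)*conj(1) + 1*(-exp(-I*pi/4))*conj(1)]
      = (1/8)[(1) + (exp(-3*I*pi/4)) + (I) + (-exp(3*I*pi/4)) + (-1) + (exp(I*pi/4)) + (-I) + (-exp(-I*pi/4))] = 0/8 = 0
  <chi_3*chi_2, chi_1> = (1/8)[1*(1)*conj(1) + 1*(exp(-3*I*pi/4))*conj(exp(I*pi/4)) + 1*(I)*conj(I) + 1*(-exp(3*I*pi/4))*conj(exp(3*I*pi/4)) + 1*(-1)*conj(-1) + 1*(exp(I*pi/4))*conj(exp(-3*I*pi/4)) + 1*(-I)*conj(-I) + 1*(-exp(-I*pi/4))*conj(exp(-I*pi/4))]
      = (1/8)[(1) + (-1) + (1) + (-1) + (1) + (-1) + (1) + (-1)] = 0/8 = 0
  <chi_3*chi_2, chi_2> = (1/8)[1*(1)*conj(1) + 1*(exp(-3*I*pi/4))*conj(I) + 1*(I)*conj(-1) + 1*(-exp(3*I*pi/4))*conj(-I) + 1*(-1)*conj(1) + 1*(exp(I*pi/4))*conj(I) + 1*(-I)*conj(-1) + 1*(-exp(-I*pi/4))*conj(-I)]
      = (1/8)[(1) + (-exp(-I*pi/4)) + (-I) + (-exp(-3*I*pi/4)) + (-1) + (-exp(3*I*pi/4)) + (I) + (-exp(I*pi/4))] = 0/8 = 0
  <chi_3*chi_2, chi_3> = (1/8)[1*(1)*conj(1) + 1*(exp(-3*I*pi/4))*conj(exp(3*I*pi/4)) + 1*(I)*conj(-I) + 1*(-exp(3*I*pi/4))*conj(exp(I*pi/4)) + 1*(-1)*conj(-1) + 1*(exp(I*pi/4))*conj(exp(-I*pi/4)) + 1*(-I)*conj(I) + 1*(-exp(-I*pi/4))*conj(exp(-3*I*pi/4))]
      = (1/8)[(1) + (I) + (-1) + (-I) + (1) + (I) + (-1) + (-I)] = 0/8 = 0
  <chi_3*chi_2, chi_4> = (1/8)[1*(1)*conj(1) + 1*(exp(-3*I*pi/4))*conj(-1) + 1*(I)*conj(1) + 1*(-exp(3*I*pi/4))*conj(-1) + 1*(-1)*conj(1) + 1*(exp(I*pi/4))*conj(-1) + 1*(-I)*conj(1) + 1*(-exp(-I*pi/4))*conj(-1)]
      = (1/8)[(1) + (-exp(-3*I*pi/4)) + (I) + (exp(3*I*pi/4)) + (-1) + (-exp(I*pi/4)) + (-I) + (exp(-I*pi/4))] = 0/8 = 0
  <chi_3*chi_2, chi_5> = (1/8)[1*(1)*conj(1) + 1*(exp(-3*I*pi/4))*conj(exp(-3*I*pi/4)) + 1*(I)*conj(I) + 1*(-exp(3*I*pi/4))*conj(exp(-I*pi/4)) + 1*(-1)*conj(-1) + 1*(exp(I*pi/4))*conj(exp(I*pi/4)) + 1*(-I)*conj(-I) + 1*(-exp(-I*pi/4))*conj(exp(3*I*pi/4))]
      = (1/8)[(1) + (1) + (1) + (1) + (1) + (1) + (1) + (1)] = 8/8 = 1
  <chi_3*chi_2, chi_6> = (1/8)[1*(1)*conj(1) + 1*(exp(-3*I*pi/4))*conj(-I) + 1*(I)*conj(-1) + 1*(-exp(3*I*pi/4))*conj(I) + 1*(-1)*conj(1) + 1*(exp(I*pi/4))*conj(-I) + 1*(-I)*conj(-1) + 1*(-exp(-I*pi/4))*conj(I)]
      = (1/8)[(1) + (exp(-I*pi/4)) + (-I) + (exp(-3*I*pi/4)) + (-1) + (exp(3*I*pi/4)) + (I) + (exp(I*pi/4))] = 0/8 = 0
  <chi_3*chi_2, chi_7> = (1/8)[1*(1)*conj(1) + 1*(exp(-3*I*pi/4))*conj(exp(-I*pi/4)) + 1*(I)*conj(-I) + 1*(-exp(3*I*pi/4))*conj(exp(-3*I*pi/4)) + 1*(-1)*conj(-1) + 1*(exp(I*pi/4))*conj(exp(3*I*pi/4)) + 1*(-I)*conj(I) + 1*(-exp(-I*pi/4))*conj(exp(I*pi/4))]
      = (1/8)[(1) + (-I) + (-1) + (I) + (1) + (-I) + (-1) + (I)] = 0/8 = 0
(Exp terms are combined using exp(i*s)*conj(exp(i*t)) = exp(i*(s-t)), and sums of them are collapsed using the identity that for every m > 1 the m distinct m-th roots of unity sum to 0, e.g. 1 + exp(2*I*pi/3) + exp(-2*I*pi/3) = 0.)
Hence the multiplicities are chi_5: 1. Dimension check: dim(chi_3)*dim(chi_2) = 1*1 = 1 and sum (mult * dim) = 1*1 = 1.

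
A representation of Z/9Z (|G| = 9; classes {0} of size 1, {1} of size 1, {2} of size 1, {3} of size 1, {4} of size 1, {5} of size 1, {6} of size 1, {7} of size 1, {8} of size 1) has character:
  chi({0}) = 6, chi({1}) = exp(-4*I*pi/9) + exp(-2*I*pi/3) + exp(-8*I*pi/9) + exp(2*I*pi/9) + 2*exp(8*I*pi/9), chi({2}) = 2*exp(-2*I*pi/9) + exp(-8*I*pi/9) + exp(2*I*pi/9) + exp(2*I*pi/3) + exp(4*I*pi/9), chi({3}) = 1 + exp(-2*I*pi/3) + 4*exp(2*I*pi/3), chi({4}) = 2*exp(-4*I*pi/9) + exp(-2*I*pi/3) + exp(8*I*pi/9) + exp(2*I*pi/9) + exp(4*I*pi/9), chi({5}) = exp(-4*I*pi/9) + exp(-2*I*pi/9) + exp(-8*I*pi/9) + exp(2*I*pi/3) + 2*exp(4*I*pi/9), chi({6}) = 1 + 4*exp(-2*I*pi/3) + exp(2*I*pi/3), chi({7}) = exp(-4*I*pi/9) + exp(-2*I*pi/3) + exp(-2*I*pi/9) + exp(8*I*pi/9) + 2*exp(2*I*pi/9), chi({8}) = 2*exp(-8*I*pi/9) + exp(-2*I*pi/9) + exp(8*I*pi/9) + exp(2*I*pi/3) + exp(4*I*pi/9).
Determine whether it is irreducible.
Not irreducible (reducible): <chi, chi> = 8 > 1.

Explanation: <chi, chi> = (1/|G|) sum_C |C| * |chi(C)|^2 = (1/9)[1*|6|^2 + 1*|exp(-4*I*pi/9) + exp(-2*I*pi/3) + exp(-8*I*pi/9) + exp(2*I*pi/9) + 2*exp(8*I*pi/9)|^2 + 1*|2*exp(-2*I*pi/9) + exp(-8*I*pi/9) + exp(2*I*pi/9) + exp(2*I*pi/3) + exp(4*I*pi/9)|^2 + 1*|1 + exp(-2*I*pi/3) + 4*exp(2*I*pi/3)|^2 + 1*|2*exp(-4*I*pi/9) + exp(-2*I*pi/3) + exp(8*I*pi/9) + exp(2*I*pi/9) + exp(4*I*pi/9)|^2 + 1*|exp(-4*I*pi/9) + exp(-2*I*pi/9) + exp(-8*I*pi/9) + exp(2*I*pi/3) + 2*exp(4*I*pi/9)|^2 + 1*|1 + 4*exp(-2*I*pi/3) + exp(2*I*pi/3)|^2 + 1*|exp(-4*I*pi/9) + exp(-2*I*pi/3) + exp(-2*I*pi/9) + exp(8*I*pi/9) + 2*exp(2*I*pi/9)|^2 + 1*|2*exp(-8*I*pi/9) + exp(-2*I*pi/9) + exp(8*I*pi/9) + exp(2*I*pi/3) + exp(4*I*pi/9)|^2]
  = (1/9)[(36) + (8 + 5*exp(-2*I*pi/3) + 3*exp(-4*I*pi/9) + 4*exp(-2*I*pi/9) + 2*exp(-8*I*pi/9) + 2*exp(8*I*pi/9) + 4*exp(2*I*pi/9) + 3*exp(4*I*pi/9) + 5*exp(2*I*pi/3)) + (8 + 5*exp(-2*I*pi/3) + 4*exp(-4*I*pi/9) + 2*exp(-2*I*pi/9) + 3*exp(-8*I*pi/9) + 3*exp(8*I*pi/9) + 2*exp(2*I*pi/9) + 4*exp(4*I*pi/9) + 5*exp(2*I*pi/3)) + (9) + (8 + 5*exp(-2*I*pi/3) + 2*exp(-4*I*pi/9) + 3*exp(-2*I*pi/9) + 4*exp(-8*I*pi/9) + 4*exp(8*I*pi/9) + 3*exp(2*I*pi/9) + 2*exp(4*I*pi/9) + 5*exp(2*I*pi/3)) + (8 + 5*exp(-2*I*pi/3) + 2*exp(-4*I*pi/9) + 3*exp(-2*I*pi/9) + 4*exp(-8*I*pi/9) + 4*exp(8*I*pi/9) + 3*exp(2*I*pi/9) + 2*exp(4*I*pi/9) + 5*exp(2*I*pi/3)) + (9) + (8 + 5*exp(-2*I*pi/3) + 4*exp(-4*I*pi/9) + 2*exp(-2*I*pi/9) + 3*exp(-8*I*pi/9) + 3*exp(8*I*pi/9) + 2*exp(2*I*pi/9) + 4*exp(4*I*pi/9) + 5*exp(2*I*pi/3)) + (8 + 5*exp(-2*I*pi/3) + 3*exp(-4*I*pi/9) + 4*exp(-2*I*pi/9) + 2*exp(-8*I*pi/9) + 2*exp(8*I*pi/9) + 4*exp(2*I*pi/9) + 3*exp(4*I*pi/9) + 5*exp(2*I*pi/3))] = 72/9 = 8.
(Exp terms are combined using exp(i*s)*conj(exp(i*t)) = exp(i*(s-t)), and sums of them are collapsed using the identity that for every m > 1 the m distinct m-th roots of unity sum to 0, e.g. 1 + exp(2*I*pi/3) + exp(-2*I*pi/3) = 0.)
A character is irreducible iff <chi, chi> = 1, so this representation is reducible.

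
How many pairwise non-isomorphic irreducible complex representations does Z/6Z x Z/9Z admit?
54

Proof sketch: The number of irreducible complex representations of a finite group equals its number of conjugacy classes. Z/6Z x Z/9Z is abelian of order 54, so every element is its own conjugacy class: 54 classes, so Z/6Z x Z/9Z (order 54) has exactly 54 irreducible complex representations.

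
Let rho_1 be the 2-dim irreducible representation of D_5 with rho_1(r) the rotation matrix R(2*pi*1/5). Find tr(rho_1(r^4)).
chi_{rho_1}(r^4) = 2*cos(2*pi*1*4/5) = -1/2 + sqrt(5)/2

Explanation: rho_1(r^4) is rotation by angle 2*pi*1*4/5, whose trace is 2*cos(2*pi*1*4/5) = -1/2 + sqrt(5)/2.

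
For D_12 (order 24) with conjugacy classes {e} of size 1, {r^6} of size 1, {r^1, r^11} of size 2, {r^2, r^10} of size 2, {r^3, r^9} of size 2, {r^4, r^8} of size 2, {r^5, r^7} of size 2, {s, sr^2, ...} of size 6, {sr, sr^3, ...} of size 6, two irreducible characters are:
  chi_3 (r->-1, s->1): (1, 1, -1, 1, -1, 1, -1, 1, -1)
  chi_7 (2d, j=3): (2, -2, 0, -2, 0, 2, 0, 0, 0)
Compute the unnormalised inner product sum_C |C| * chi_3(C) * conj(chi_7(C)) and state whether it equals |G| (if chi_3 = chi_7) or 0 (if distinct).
Sum = 0; so <chi_3, chi_7> = 0 (distinct irreducibles are orthogonal).

Explanation: Compute term by term over conjugacy classes (|C| * chi_3(C) * conj(chi_7(C))):
  1*(1)*conj(2) + 1*(1)*conj(-2) + 2*(-1)*conj(0) + 2*(1)*conj(-2) + 2*(-1)*conj(0) + 2*(1)*conj(2) + 2*(-1)*conj(0) + 6*(1)*conj(0) + 6*(-1)*conj(0)
  = (2) + (-2) + (0) + (-4) + (0) + (4) + (0) + (0) + (0)
  = 0.
Dividing by |G| = 24 gives 0/24 = 0, matching the row-orthogonality relation <chi_3, chi_7> = [chi_3 = chi_7].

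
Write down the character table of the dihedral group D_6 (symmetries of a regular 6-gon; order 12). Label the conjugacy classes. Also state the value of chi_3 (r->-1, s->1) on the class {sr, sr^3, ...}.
Conjugacy classes: {e} of size 1, {r^3} of size 1, {r^1, r^5} of size 2, {r^2, r^4} of size 2, {s, sr^2, ...} of size 3, {sr, sr^3, ...} of size 3.
Character table:
  irrep \ class              {e} (size 1)  {r^3} (size 1)  {r^1, r^5} (size 2)  {r^2, r^4} (size 2)  {s, sr^2, ...} (size 3)  {sr, sr^3, ...} (size 3)
  chi_1 (triv)               1             1               1                    1                    1                        1                       
  chi_2 (sign: r->1, s->-1)  1             1               1                    1                    -1                       -1                      
  chi_3 (r->-1, s->1)        1             -1              -1                   1                    1                        -1                      
  chi_4 (r->-1, s->-1)       1             -1              -1                   1                    -1                       1                       
  chi_5 (2d, j=1)            2             -2              1                    -1                   0                        0                       
  chi_6 (2d, j=2)            2             2               -1                   -1                   0                        0                       

Spot check: chi_3 (r->-1, s->1) on {sr, sr^3, ...} = -1.

Proof sketch: D_6 has order 2*6 = 12 with 6 conjugacy classes, hence 6 irreducibles. Sum of squared dims 1 + 1 + 1 + 1 + 4 + 4 = 12 = |G|. Linear characters come from the abelianisation; the 2-dimensional irreps have character r^k -> 2*cos(2*pi*j*k/6), reflections -> 0.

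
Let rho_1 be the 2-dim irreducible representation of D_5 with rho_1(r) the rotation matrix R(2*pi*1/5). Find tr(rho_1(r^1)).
chi_{rho_1}(r^1) = 2*cos(2*pi*1*1/5) = -1/2 + sqrt(5)/2

Argument: rho_1(r^1) is rotation by angle 2*pi*1*1/5, whose trace is 2*cos(2*pi*1*1/5) = -1/2 + sqrt(5)/2.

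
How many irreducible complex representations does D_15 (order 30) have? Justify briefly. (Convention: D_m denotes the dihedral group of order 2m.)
9

Solution. The number of irreducible complex representations of a finite group equals its number of conjugacy classes. D_15 has 9 conjugacy classes ((n+3)/2 for n odd), so D_15 (order 30) has exactly 9 irreducible complex representations.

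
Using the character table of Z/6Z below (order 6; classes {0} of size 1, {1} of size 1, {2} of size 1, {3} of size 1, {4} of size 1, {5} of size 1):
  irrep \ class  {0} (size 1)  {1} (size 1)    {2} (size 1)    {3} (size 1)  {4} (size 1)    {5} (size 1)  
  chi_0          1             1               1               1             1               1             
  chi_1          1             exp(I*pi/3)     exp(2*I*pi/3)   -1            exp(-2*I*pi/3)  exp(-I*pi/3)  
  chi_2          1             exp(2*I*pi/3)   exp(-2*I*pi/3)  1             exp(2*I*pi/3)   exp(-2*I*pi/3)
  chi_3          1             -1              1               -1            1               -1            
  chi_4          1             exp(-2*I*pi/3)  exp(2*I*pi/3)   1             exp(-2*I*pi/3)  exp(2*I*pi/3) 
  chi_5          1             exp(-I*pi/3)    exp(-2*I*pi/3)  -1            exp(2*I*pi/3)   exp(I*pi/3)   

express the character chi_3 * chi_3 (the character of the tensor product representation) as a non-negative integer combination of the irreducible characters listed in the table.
chi_3 tensor chi_3 = chi_0 (all other irreducibles have multiplicity 0).

Details: The character of a tensor product is the pointwise product (chi_3 * chi_3)(C) = chi_3(C) * chi_3(C):
  {0}: (1)*(1), {1}: (-1)*(-1), {2}: (1)*(1), {3}: (-1)*(-1), {4}: (1)*(1), {5}: (-1)*(-1)
so (chi_3 * chi_3) takes values
  {0} -> 1, {1} -> 1, {2} -> 1, {3} -> 1, {4} -> 1, {5} -> 1.
Now take the inner product of this character with each irreducible chi from the table, <chi_3*chi_3, chi> = (1/6) sum_C |C| (chi_3*chi_3)(C) conj(chi(C)):
  <chi_3*chi_3, chi_0> = (1/6)[1*(1)*conj(1) + 1*(1)*conj(1) + 1*(1)*conj(1) + 1*(1)*conj(1) + 1*(1)*conj(1) + 1*(1)*conj(1)]
      = (1/6)[(1) + (1) + (1) + (1) + (1) + (1)] = 6/6 = 1
  <chi_3*chi_3, chi_1> = (1/6)[1*(1)*conj(1) + 1*(1)*conj(exp(I*pi/3)) + 1*(1)*conj(exp(2*I*pi/3)) + 1*(1)*conj(-1) + 1*(1)*conj(exp(-2*I*pi/3)) + 1*(1)*conj(exp(-I*pi/3))]
      = (1/6)[(1) + (exp(-I*pi/3)) + (exp(-2*I*pi/3)) + (-1) + (exp(2*I*pi/3)) + (exp(I*pi/3))] = 0/6 = 0
  <chi_3*chi_3, chi_2> = (1/6)[1*(1)*conj(1) + 1*(1)*conj(exp(2*I*pi/3)) + 1*(1)*conj(exp(-2*I*pi/3)) + 1*(1)*conj(1) + 1*(1)*conj(exp(2*I*pi/3)) + 1*(1)*conj(exp(-2*I*pi/3))]
      = (1/6)[(1) + (exp(-2*I*pi/3)) + (exp(2*I*pi/3)) + (1) + (exp(-2*I*pi/3)) + (exp(2*I*pi/3))] = 0/6 = 0
  <chi_3*chi_3, chi_3> = (1/6)[1*(1)*conj(1) + 1*(1)*conj(-1) + 1*(1)*conj(1) + 1*(1)*conj(-1) + 1*(1)*conj(1) + 1*(1)*conj(-1)]
      = (1/6)[(1) + (-1) + (1) + (-1) + (1) + (-1)] = 0/6 = 0
  <chi_3*chi_3, chi_4> = (1/6)[1*(1)*conj(1) + 1*(1)*conj(exp(-2*I*pi/3)) + 1*(1)*conj(exp(2*I*pi/3)) + 1*(1)*conj(1) + 1*(1)*conj(exp(-2*I*pi/3)) + 1*(1)*conj(exp(2*I*pi/3))]
      = (1/6)[(1) + (exp(2*I*pi/3)) + (exp(-2*I*pi/3)) + (1) + (exp(2*I*pi/3)) + (exp(-2*I*pi/3))] = 0/6 = 0
  <chi_3*chi_3, chi_5> = (1/6)[1*(1)*conj(1) + 1*(1)*conj(exp(-I*pi/3)) + 1*(1)*conj(exp(-2*I*pi/3)) + 1*(1)*conj(-1) + 1*(1)*conj(exp(2*I*pi/3)) + 1*(1)*conj(exp(I*pi/3))]
      = (1/6)[(1) + (exp(I*pi/3)) + (exp(2*I*pi/3)) + (-1) + (exp(-2*I*pi/3)) + (exp(-I*pi/3))] = 0/6 = 0
(Exp terms are combined using exp(i*s)*conj(exp(i*t)) = exp(i*(s-t)), and sums of them are collapsed using the identity that for every m > 1 the m distinct m-th roots of unity sum to 0, e.g. 1 + exp(2*I*pi/3) + exp(-2*I*pi/3) = 0.)
Hence the multiplicities are chi_0: 1. Dimension check: dim(chi_3)*dim(chi_3) = 1*1 = 1 and sum (mult * dim) = 1*1 = 1.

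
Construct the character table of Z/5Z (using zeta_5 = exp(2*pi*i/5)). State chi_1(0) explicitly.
Character table of Z/5Z (irreps indexed chi_0,...,chi_4 with chi_k(m) = zeta_5^(k*m), zeta_5 = exp(2*pi*i/5)):
  irrep \ class  {0} (size 1)  {1} (size 1)    {2} (size 1)    {3} (size 1)    {4} (size 1)  
  chi_0          1             1               1               1               1             
  chi_1          1             exp(2*I*pi/5)   exp(4*I*pi/5)   exp(-4*I*pi/5)  exp(-2*I*pi/5)
  chi_2          1             exp(4*I*pi/5)   exp(-2*I*pi/5)  exp(2*I*pi/5)   exp(-4*I*pi/5)
  chi_3          1             exp(-4*I*pi/5)  exp(2*I*pi/5)   exp(-2*I*pi/5)  exp(4*I*pi/5) 
  chi_4          1             exp(-2*I*pi/5)  exp(-4*I*pi/5)  exp(4*I*pi/5)   exp(2*I*pi/5) 

Spot check: chi_1(0) = zeta_5^(1*0) = zeta_5^0 = 1.

Argument: Z/5Z is abelian, so all 5 irreducible complex representations are 1-dimensional. They are given by chi_k(m) = zeta_5^(k*m) for k = 0,...,4. Row orthogonality: sum_m chi_k(m) conj(chi_l(m)) = 5 * [k = l].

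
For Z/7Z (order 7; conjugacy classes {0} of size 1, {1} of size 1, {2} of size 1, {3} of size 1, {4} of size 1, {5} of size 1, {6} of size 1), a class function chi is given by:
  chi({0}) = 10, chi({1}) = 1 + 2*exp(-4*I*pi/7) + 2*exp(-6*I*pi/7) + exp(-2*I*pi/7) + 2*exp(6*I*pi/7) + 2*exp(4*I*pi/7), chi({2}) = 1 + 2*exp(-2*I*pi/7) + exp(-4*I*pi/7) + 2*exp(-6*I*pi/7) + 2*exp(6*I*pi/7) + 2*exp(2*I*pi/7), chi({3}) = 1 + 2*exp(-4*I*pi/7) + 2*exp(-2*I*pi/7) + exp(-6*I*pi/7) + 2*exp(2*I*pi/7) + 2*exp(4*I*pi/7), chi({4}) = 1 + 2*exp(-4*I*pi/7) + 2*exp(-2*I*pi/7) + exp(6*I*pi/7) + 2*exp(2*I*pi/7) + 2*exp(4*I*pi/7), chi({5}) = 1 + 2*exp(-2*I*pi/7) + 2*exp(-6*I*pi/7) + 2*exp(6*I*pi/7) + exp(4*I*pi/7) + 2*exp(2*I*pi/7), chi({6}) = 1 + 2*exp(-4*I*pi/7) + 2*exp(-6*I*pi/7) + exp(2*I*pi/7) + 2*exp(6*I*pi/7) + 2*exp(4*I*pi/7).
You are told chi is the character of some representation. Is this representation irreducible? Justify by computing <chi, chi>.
Not irreducible (reducible): <chi, chi> = 18 > 1.

Justification: <chi, chi> = (1/|G|) sum_C |C| * |chi(C)|^2 = (1/7)[1*|10|^2 + 1*|1 + 2*exp(-4*I*pi/7) + 2*exp(-6*I*pi/7) + exp(-2*I*pi/7) + 2*exp(6*I*pi/7) + 2*exp(4*I*pi/7)|^2 + 1*|1 + 2*exp(-2*I*pi/7) + exp(-4*I*pi/7) + 2*exp(-6*I*pi/7) + 2*exp(6*I*pi/7) + 2*exp(2*I*pi/7)|^2 + 1*|1 + 2*exp(-4*I*pi/7) + 2*exp(-2*I*pi/7) + exp(-6*I*pi/7) + 2*exp(2*I*pi/7) + 2*exp(4*I*pi/7)|^2 + 1*|1 + 2*exp(-4*I*pi/7) + 2*exp(-2*I*pi/7) + exp(6*I*pi/7) + 2*exp(2*I*pi/7) + 2*exp(4*I*pi/7)|^2 + 1*|1 + 2*exp(-2*I*pi/7) + 2*exp(-6*I*pi/7) + 2*exp(6*I*pi/7) + exp(4*I*pi/7) + 2*exp(2*I*pi/7)|^2 + 1*|1 + 2*exp(-4*I*pi/7) + 2*exp(-6*I*pi/7) + exp(2*I*pi/7) + 2*exp(6*I*pi/7) + 2*exp(4*I*pi/7)|^2]
  = (1/7)[(100) + (18 + 14*exp(-4*I*pi/7) + 15*exp(-2*I*pi/7) + 12*exp(-6*I*pi/7) + 12*exp(6*I*pi/7) + 15*exp(2*I*pi/7) + 14*exp(4*I*pi/7)) + (18 + 15*exp(-4*I*pi/7) + 12*exp(-2*I*pi/7) + 14*exp(-6*I*pi/7) + 14*exp(6*I*pi/7) + 12*exp(2*I*pi/7) + 15*exp(4*I*pi/7)) + (18 + 12*exp(-4*I*pi/7) + 14*exp(-2*I*pi/7) + 15*exp(-6*I*pi/7) + 15*exp(6*I*pi/7) + 14*exp(2*I*pi/7) + 12*exp(4*I*pi/7)) + (18 + 12*exp(-4*I*pi/7) + 14*exp(-2*I*pi/7) + 15*exp(-6*I*pi/7) + 15*exp(6*I*pi/7) + 14*exp(2*I*pi/7) + 12*exp(4*I*pi/7)) + (18 + 15*exp(-4*I*pi/7) + 12*exp(-2*I*pi/7) + 14*exp(-6*I*pi/7) + 14*exp(6*I*pi/7) + 12*exp(2*I*pi/7) + 15*exp(4*I*pi/7)) + (18 + 14*exp(-4*I*pi/7) + 15*exp(-2*I*pi/7) + 12*exp(-6*I*pi/7) + 12*exp(6*I*pi/7) + 15*exp(2*I*pi/7) + 14*exp(4*I*pi/7))] = 126/7 = 18.
(Exp terms are combined using exp(i*s)*conj(exp(i*t)) = exp(i*(s-t)), and sums of them are collapsed using the identity that for every m > 1 the m distinct m-th roots of unity sum to 0, e.g. 1 + exp(2*I*pi/3) + exp(-2*I*pi/3) = 0.)
A character is irreducible iff <chi, chi> = 1, so this representation is reducible.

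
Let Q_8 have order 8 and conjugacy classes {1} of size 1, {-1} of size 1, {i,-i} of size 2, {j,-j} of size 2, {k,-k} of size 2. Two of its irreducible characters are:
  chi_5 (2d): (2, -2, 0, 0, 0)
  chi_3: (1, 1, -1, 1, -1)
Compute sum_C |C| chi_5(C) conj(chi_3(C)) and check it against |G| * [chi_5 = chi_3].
Sum = 0; so <chi_5, chi_3> = 0 (distinct irreducibles are orthogonal).

Details: Compute term by term over conjugacy classes (|C| * chi_5(C) * conj(chi_3(C))):
  1*(2)*conj(1) + 1*(-2)*conj(1) + 2*(0)*conj(-1) + 2*(0)*conj(1) + 2*(0)*conj(-1)
  = (2) + (-2) + (0) + (0) + (0)
  = 0.
Dividing by |G| = 8 gives 0/8 = 0, matching the row-orthogonality relation <chi_5, chi_3> = [chi_5 = chi_3].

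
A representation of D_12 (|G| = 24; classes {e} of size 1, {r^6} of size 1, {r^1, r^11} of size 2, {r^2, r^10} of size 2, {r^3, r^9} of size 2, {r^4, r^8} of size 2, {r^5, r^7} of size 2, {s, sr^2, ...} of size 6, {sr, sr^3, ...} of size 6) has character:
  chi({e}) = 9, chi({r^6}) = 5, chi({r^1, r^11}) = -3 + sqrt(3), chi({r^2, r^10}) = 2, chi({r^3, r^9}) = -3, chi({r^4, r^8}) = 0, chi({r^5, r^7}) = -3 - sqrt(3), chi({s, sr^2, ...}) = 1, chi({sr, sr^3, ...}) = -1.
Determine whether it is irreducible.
Not irreducible (reducible): <chi, chi> = 8 > 1.

<chi, chi> = (1/|G|) sum_C |C| * |chi(C)|^2 = (1/24)[1*|9|^2 + 1*|5|^2 + 2*|-3 + sqrt(3)|^2 + 2*|2|^2 + 2*|-3|^2 + 2*|0|^2 + 2*|-3 - sqrt(3)|^2 + 6*|1|^2 + 6*|-1|^2]
  = (1/24)[(81) + (25) + (24 - 12*sqrt(3)) + (8) + (18) + (0) + (12*sqrt(3) + 24) + (6) + (6)] = 192/24 = 8.
A character is irreducible iff <chi, chi> = 1, so this representation is reducible.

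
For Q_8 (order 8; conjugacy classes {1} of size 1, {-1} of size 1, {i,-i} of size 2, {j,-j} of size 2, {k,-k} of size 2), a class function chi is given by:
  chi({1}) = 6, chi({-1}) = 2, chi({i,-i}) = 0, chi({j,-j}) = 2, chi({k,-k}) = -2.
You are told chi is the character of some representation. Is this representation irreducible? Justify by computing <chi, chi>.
Not irreducible (reducible): <chi, chi> = 7 > 1.

Argument: <chi, chi> = (1/|G|) sum_C |C| * |chi(C)|^2 = (1/8)[1*|6|^2 + 1*|2|^2 + 2*|0|^2 + 2*|2|^2 + 2*|-2|^2]
  = (1/8)[(36) + (4) + (0) + (8) + (8)] = 56/8 = 7.
A character is irreducible iff <chi, chi> = 1, so this representation is reducible.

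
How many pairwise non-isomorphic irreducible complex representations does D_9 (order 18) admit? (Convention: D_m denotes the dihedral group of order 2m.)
6

Derivation: The number of irreducible complex representations of a finite group equals its number of conjugacy classes. D_9 has 6 conjugacy classes ((n+3)/2 for n odd), so D_9 (order 18) has exactly 6 irreducible complex representations.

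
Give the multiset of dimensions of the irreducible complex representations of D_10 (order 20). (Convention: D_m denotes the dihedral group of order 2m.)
Dimensions: 1, 1, 1, 1, 2, 2, 2, 2

Working: There are 8 irreducibles (= number of conjugacy classes). Their dimensions d_i satisfy sum d_i^2 = |G| = 20: 1 + 1 + 1 + 1 + 4 + 4 + 4 + 4 = 20.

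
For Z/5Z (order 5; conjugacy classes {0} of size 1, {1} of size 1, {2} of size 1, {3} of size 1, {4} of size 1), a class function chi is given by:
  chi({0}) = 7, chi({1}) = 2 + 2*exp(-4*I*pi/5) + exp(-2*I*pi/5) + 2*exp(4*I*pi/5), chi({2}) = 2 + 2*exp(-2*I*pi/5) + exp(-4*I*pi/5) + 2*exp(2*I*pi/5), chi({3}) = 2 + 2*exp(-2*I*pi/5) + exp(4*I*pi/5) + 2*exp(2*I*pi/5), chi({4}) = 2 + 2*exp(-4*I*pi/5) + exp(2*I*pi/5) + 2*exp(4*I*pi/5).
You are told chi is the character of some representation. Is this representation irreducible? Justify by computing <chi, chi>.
Not irreducible (reducible): <chi, chi> = 13 > 1.

Argument: <chi, chi> = (1/|G|) sum_C |C| * |chi(C)|^2 = (1/5)[1*|7|^2 + 1*|2 + 2*exp(-4*I*pi/5) + exp(-2*I*pi/5) + 2*exp(4*I*pi/5)|^2 + 1*|2 + 2*exp(-2*I*pi/5) + exp(-4*I*pi/5) + 2*exp(2*I*pi/5)|^2 + 1*|2 + 2*exp(-2*I*pi/5) + exp(4*I*pi/5) + 2*exp(2*I*pi/5)|^2 + 1*|2 + 2*exp(-4*I*pi/5) + exp(2*I*pi/5) + 2*exp(4*I*pi/5)|^2]
  = (1/5)[(49) + (13 + 8*exp(-2*I*pi/5) + 10*exp(-4*I*pi/5) + 10*exp(4*I*pi/5) + 8*exp(2*I*pi/5)) + (13 + 10*exp(-2*I*pi/5) + 8*exp(-4*I*pi/5) + 8*exp(4*I*pi/5) + 10*exp(2*I*pi/5)) + (13 + 10*exp(-2*I*pi/5) + 8*exp(-4*I*pi/5) + 8*exp(4*I*pi/5) + 10*exp(2*I*pi/5)) + (13 + 8*exp(-2*I*pi/5) + 10*exp(-4*I*pi/5) + 10*exp(4*I*pi/5) + 8*exp(2*I*pi/5))] = 65/5 = 13.
(Exp terms are combined using exp(i*s)*conj(exp(i*t)) = exp(i*(s-t)), and sums of them are collapsed using the identity that for every m > 1 the m distinct m-th roots of unity sum to 0, e.g. 1 + exp(2*I*pi/3) + exp(-2*I*pi/3) = 0.)
A character is irreducible iff <chi, chi> = 1, so this representation is reducible.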